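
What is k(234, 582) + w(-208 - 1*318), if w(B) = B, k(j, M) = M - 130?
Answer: -74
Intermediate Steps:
k(j, M) = -130 + M
k(234, 582) + w(-208 - 1*318) = (-130 + 582) + (-208 - 1*318) = 452 + (-208 - 318) = 452 - 526 = -74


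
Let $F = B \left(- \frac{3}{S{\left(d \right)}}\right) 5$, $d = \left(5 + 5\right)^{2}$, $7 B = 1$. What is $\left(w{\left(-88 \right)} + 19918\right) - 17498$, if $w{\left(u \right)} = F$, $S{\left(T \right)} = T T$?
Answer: $\frac{33879997}{14000} \approx 2420.0$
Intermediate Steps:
$B = \frac{1}{7}$ ($B = \frac{1}{7} \cdot 1 = \frac{1}{7} \approx 0.14286$)
$d = 100$ ($d = 10^{2} = 100$)
$S{\left(T \right)} = T^{2}$
$F = - \frac{3}{14000}$ ($F = \frac{\left(-3\right) \frac{1}{100^{2}}}{7} \cdot 5 = \frac{\left(-3\right) \frac{1}{10000}}{7} \cdot 5 = \frac{1}{7} \left(- \frac{3}{10000}\right) 5 = \left(- \frac{3}{70000}\right) 5 = - \frac{3}{14000} \approx -0.00021429$)
$w{\left(u \right)} = - \frac{3}{14000}$
$\left(w{\left(-88 \right)} + 19918\right) - 17498 = \left(- \frac{3}{14000} + 19918\right) - 17498 = \frac{278851997}{14000} - 17498 = \frac{33879997}{14000}$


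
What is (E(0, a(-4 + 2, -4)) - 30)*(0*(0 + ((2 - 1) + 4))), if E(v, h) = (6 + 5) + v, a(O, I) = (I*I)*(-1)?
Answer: 0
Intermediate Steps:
a(O, I) = -I² (a(O, I) = I²*(-1) = -I²)
E(v, h) = 11 + v
(E(0, a(-4 + 2, -4)) - 30)*(0*(0 + ((2 - 1) + 4))) = ((11 + 0) - 30)*(0*(0 + ((2 - 1) + 4))) = (11 - 30)*(0*(0 + (1 + 4))) = -0*(0 + 5) = -0*5 = -19*0 = 0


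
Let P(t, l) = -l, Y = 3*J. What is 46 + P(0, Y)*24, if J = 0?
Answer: 46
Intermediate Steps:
Y = 0 (Y = 3*0 = 0)
46 + P(0, Y)*24 = 46 - 1*0*24 = 46 + 0*24 = 46 + 0 = 46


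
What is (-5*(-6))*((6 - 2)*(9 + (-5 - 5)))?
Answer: -120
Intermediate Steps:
(-5*(-6))*((6 - 2)*(9 + (-5 - 5))) = 30*(4*(9 - 10)) = 30*(4*(-1)) = 30*(-4) = -120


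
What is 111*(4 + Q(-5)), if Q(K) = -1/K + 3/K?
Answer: 1998/5 ≈ 399.60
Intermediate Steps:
Q(K) = 2/K
111*(4 + Q(-5)) = 111*(4 + 2/(-5)) = 111*(4 + 2*(-⅕)) = 111*(4 - ⅖) = 111*(18/5) = 1998/5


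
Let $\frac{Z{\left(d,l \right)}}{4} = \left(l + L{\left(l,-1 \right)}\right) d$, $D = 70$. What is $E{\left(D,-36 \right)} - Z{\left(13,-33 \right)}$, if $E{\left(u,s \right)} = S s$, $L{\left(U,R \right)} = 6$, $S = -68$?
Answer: $3852$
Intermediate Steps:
$E{\left(u,s \right)} = - 68 s$
$Z{\left(d,l \right)} = 4 d \left(6 + l\right)$ ($Z{\left(d,l \right)} = 4 \left(l + 6\right) d = 4 \left(6 + l\right) d = 4 d \left(6 + l\right)$)
$E{\left(D,-36 \right)} - Z{\left(13,-33 \right)} = \left(-68\right) \left(-36\right) - 4 \cdot 13 \left(6 - 33\right) = 2448 - 4 \cdot 13 \left(-27\right) = 2448 - -1404 = 2448 + 1404 = 3852$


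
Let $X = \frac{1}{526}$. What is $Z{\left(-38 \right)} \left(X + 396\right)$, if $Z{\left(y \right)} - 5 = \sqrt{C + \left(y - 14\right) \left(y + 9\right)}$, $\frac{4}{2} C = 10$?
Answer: $\frac{1041485}{526} + \frac{208297 \sqrt{1513}}{526} \approx 17383.0$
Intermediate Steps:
$X = \frac{1}{526} \approx 0.0019011$
$C = 5$ ($C = \frac{1}{2} \cdot 10 = 5$)
$Z{\left(y \right)} = 5 + \sqrt{5 + \left(-14 + y\right) \left(9 + y\right)}$ ($Z{\left(y \right)} = 5 + \sqrt{5 + \left(y - 14\right) \left(y + 9\right)} = 5 + \sqrt{5 + \left(-14 + y\right) \left(9 + y\right)}$)
$Z{\left(-38 \right)} \left(X + 396\right) = \left(5 + \sqrt{-121 + \left(-38\right)^{2} - -190}\right) \left(\frac{1}{526} + 396\right) = \left(5 + \sqrt{-121 + 1444 + 190}\right) \frac{208297}{526} = \left(5 + \sqrt{1513}\right) \frac{208297}{526} = \frac{1041485}{526} + \frac{208297 \sqrt{1513}}{526}$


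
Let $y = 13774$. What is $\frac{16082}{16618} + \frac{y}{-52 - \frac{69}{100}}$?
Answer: $- \frac{11402448571}{43780121} \approx -260.45$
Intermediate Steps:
$\frac{16082}{16618} + \frac{y}{-52 - \frac{69}{100}} = \frac{16082}{16618} + \frac{13774}{-52 - \frac{69}{100}} = 16082 \cdot \frac{1}{16618} + \frac{13774}{-52 - \frac{69}{100}} = \frac{8041}{8309} + \frac{13774}{-52 - \frac{69}{100}} = \frac{8041}{8309} + \frac{13774}{- \frac{5269}{100}} = \frac{8041}{8309} + 13774 \left(- \frac{100}{5269}\right) = \frac{8041}{8309} - \frac{1377400}{5269} = - \frac{11402448571}{43780121}$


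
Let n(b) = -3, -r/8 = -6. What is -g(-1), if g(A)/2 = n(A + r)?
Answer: 6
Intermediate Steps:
r = 48 (r = -8*(-6) = 48)
g(A) = -6 (g(A) = 2*(-3) = -6)
-g(-1) = -1*(-6) = 6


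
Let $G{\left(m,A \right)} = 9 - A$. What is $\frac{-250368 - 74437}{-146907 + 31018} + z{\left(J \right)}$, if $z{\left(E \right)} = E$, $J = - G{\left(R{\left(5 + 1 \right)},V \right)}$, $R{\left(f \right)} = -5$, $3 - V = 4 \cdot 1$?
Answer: $- \frac{834085}{115889} \approx -7.1973$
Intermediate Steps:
$V = -1$ ($V = 3 - 4 \cdot 1 = 3 - 4 = -1$)
$J = -10$ ($J = - (9 - -1) = - (9 + 1) = \left(-1\right) 10 = -10$)
$\frac{-250368 - 74437}{-146907 + 31018} + z{\left(J \right)} = \frac{-250368 - 74437}{-146907 + 31018} - 10 = - \frac{324805}{-115889} - 10 = \left(-324805\right) \left(- \frac{1}{115889}\right) - 10 = \frac{324805}{115889} - 10 = - \frac{834085}{115889}$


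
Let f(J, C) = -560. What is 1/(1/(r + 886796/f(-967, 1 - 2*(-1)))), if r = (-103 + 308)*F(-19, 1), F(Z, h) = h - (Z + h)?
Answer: 323601/140 ≈ 2311.4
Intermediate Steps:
F(Z, h) = -Z (F(Z, h) = h + (-Z - h) = -Z)
r = 3895 (r = (-103 + 308)*(-1*(-19)) = 205*19 = 3895)
1/(1/(r + 886796/f(-967, 1 - 2*(-1)))) = 1/(1/(3895 + 886796/(-560))) = 1/(1/(3895 + 886796*(-1/560))) = 1/(1/(3895 - 221699/140)) = 1/(1/(323601/140)) = 1/(140/323601) = 323601/140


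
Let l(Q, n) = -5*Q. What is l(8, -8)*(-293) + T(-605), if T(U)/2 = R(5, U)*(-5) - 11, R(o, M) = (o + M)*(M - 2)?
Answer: -3630302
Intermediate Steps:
R(o, M) = (-2 + M)*(M + o) (R(o, M) = (M + o)*(-2 + M) = (-2 + M)*(M + o))
T(U) = 78 - 30*U - 10*U**2 (T(U) = 2*((U**2 - 2*U - 2*5 + U*5)*(-5) - 11) = 2*((U**2 - 2*U - 10 + 5*U)*(-5) - 11) = 2*((-10 + U**2 + 3*U)*(-5) - 11) = 2*((50 - 15*U - 5*U**2) - 11) = 2*(39 - 15*U - 5*U**2) = 78 - 30*U - 10*U**2)
l(8, -8)*(-293) + T(-605) = -5*8*(-293) + (78 - 30*(-605) - 10*(-605)**2) = -40*(-293) + (78 + 18150 - 10*366025) = 11720 + (78 + 18150 - 3660250) = 11720 - 3642022 = -3630302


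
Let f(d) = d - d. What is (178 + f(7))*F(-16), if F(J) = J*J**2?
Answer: -729088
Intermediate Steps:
F(J) = J**3
f(d) = 0
(178 + f(7))*F(-16) = (178 + 0)*(-16)**3 = 178*(-4096) = -729088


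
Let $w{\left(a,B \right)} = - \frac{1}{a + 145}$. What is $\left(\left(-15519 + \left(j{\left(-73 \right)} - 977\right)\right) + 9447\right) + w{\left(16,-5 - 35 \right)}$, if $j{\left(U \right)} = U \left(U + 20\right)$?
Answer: $- \frac{511981}{161} \approx -3180.0$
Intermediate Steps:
$j{\left(U \right)} = U \left(20 + U\right)$
$w{\left(a,B \right)} = - \frac{1}{145 + a}$
$\left(\left(-15519 + \left(j{\left(-73 \right)} - 977\right)\right) + 9447\right) + w{\left(16,-5 - 35 \right)} = \left(\left(-15519 - \left(977 + 73 \left(20 - 73\right)\right)\right) + 9447\right) - \frac{1}{145 + 16} = \left(\left(-15519 - -2892\right) + 9447\right) - \frac{1}{161} = \left(\left(-15519 + \left(3869 - 977\right)\right) + 9447\right) - \frac{1}{161} = \left(\left(-15519 + 2892\right) + 9447\right) - \frac{1}{161} = \left(-12627 + 9447\right) - \frac{1}{161} = -3180 - \frac{1}{161} = - \frac{511981}{161}$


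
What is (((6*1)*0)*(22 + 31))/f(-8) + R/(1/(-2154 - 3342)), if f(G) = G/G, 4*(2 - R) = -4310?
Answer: -5932932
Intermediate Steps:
R = 2159/2 (R = 2 - ¼*(-4310) = 2 + 2155/2 = 2159/2 ≈ 1079.5)
f(G) = 1
(((6*1)*0)*(22 + 31))/f(-8) + R/(1/(-2154 - 3342)) = (((6*1)*0)*(22 + 31))/1 + 2159/(2*(1/(-2154 - 3342))) = ((6*0)*53)*1 + 2159/(2*(1/(-5496))) = (0*53)*1 + 2159/(2*(-1/5496)) = 0*1 + (2159/2)*(-5496) = 0 - 5932932 = -5932932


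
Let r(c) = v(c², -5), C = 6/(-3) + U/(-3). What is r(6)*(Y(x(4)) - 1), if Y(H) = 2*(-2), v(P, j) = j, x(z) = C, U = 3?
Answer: 25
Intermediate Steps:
C = -3 (C = 6/(-3) + 3/(-3) = 6*(-⅓) + 3*(-⅓) = -2 - 1 = -3)
x(z) = -3
r(c) = -5
Y(H) = -4
r(6)*(Y(x(4)) - 1) = -5*(-4 - 1) = -5*(-5) = 25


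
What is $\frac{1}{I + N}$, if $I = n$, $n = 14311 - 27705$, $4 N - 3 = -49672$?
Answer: $- \frac{4}{103245} \approx -3.8743 \cdot 10^{-5}$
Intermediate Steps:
$N = - \frac{49669}{4}$ ($N = \frac{3}{4} + \frac{1}{4} \left(-49672\right) = \frac{3}{4} - 12418 = - \frac{49669}{4} \approx -12417.0$)
$n = -13394$ ($n = 14311 - 27705 = -13394$)
$I = -13394$
$\frac{1}{I + N} = \frac{1}{-13394 - \frac{49669}{4}} = \frac{1}{- \frac{103245}{4}} = - \frac{4}{103245}$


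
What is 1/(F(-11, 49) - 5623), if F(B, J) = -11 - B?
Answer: -1/5623 ≈ -0.00017784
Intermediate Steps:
1/(F(-11, 49) - 5623) = 1/((-11 - 1*(-11)) - 5623) = 1/((-11 + 11) - 5623) = 1/(0 - 5623) = 1/(-5623) = -1/5623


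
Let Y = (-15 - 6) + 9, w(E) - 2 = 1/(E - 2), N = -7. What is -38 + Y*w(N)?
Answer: -182/3 ≈ -60.667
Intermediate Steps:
w(E) = 2 + 1/(-2 + E) (w(E) = 2 + 1/(E - 2) = 2 + 1/(-2 + E))
Y = -12 (Y = -21 + 9 = -12)
-38 + Y*w(N) = -38 - 12*(-3 + 2*(-7))/(-2 - 7) = -38 - 12*(-3 - 14)/(-9) = -38 - (-4)*(-17)/3 = -38 - 12*17/9 = -38 - 68/3 = -182/3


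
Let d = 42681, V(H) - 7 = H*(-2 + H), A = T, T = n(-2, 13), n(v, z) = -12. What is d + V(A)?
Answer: 42856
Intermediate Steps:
T = -12
A = -12
V(H) = 7 + H*(-2 + H)
d + V(A) = 42681 + (7 + (-12)² - 2*(-12)) = 42681 + (7 + 144 + 24) = 42681 + 175 = 42856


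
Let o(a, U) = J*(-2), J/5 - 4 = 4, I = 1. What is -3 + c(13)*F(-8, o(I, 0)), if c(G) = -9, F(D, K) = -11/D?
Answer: -123/8 ≈ -15.375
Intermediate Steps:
J = 40 (J = 20 + 5*4 = 20 + 20 = 40)
o(a, U) = -80 (o(a, U) = 40*(-2) = -80)
-3 + c(13)*F(-8, o(I, 0)) = -3 - (-99)/(-8) = -3 - (-99)*(-1)/8 = -3 - 9*11/8 = -3 - 99/8 = -123/8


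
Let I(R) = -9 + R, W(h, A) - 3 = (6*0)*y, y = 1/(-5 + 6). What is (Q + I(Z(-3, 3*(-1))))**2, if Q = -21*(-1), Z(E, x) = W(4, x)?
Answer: 225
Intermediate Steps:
y = 1 (y = 1/1 = 1)
W(h, A) = 3 (W(h, A) = 3 + (6*0)*1 = 3 + 0*1 = 3 + 0 = 3)
Z(E, x) = 3
Q = 21
(Q + I(Z(-3, 3*(-1))))**2 = (21 + (-9 + 3))**2 = (21 - 6)**2 = 15**2 = 225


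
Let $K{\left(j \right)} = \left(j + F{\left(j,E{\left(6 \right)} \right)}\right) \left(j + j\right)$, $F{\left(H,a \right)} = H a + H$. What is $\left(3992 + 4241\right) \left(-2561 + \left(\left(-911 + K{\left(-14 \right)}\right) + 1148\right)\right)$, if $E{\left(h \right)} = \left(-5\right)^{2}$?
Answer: $68004580$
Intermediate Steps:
$E{\left(h \right)} = 25$
$F{\left(H,a \right)} = H + H a$
$K{\left(j \right)} = 54 j^{2}$ ($K{\left(j \right)} = \left(j + j \left(1 + 25\right)\right) \left(j + j\right) = \left(j + j 26\right) 2 j = \left(j + 26 j\right) 2 j = 27 j 2 j = 54 j^{2}$)
$\left(3992 + 4241\right) \left(-2561 + \left(\left(-911 + K{\left(-14 \right)}\right) + 1148\right)\right) = \left(3992 + 4241\right) \left(-2561 + \left(\left(-911 + 54 \left(-14\right)^{2}\right) + 1148\right)\right) = 8233 \left(-2561 + \left(\left(-911 + 54 \cdot 196\right) + 1148\right)\right) = 8233 \left(-2561 + \left(\left(-911 + 10584\right) + 1148\right)\right) = 8233 \left(-2561 + \left(9673 + 1148\right)\right) = 8233 \left(-2561 + 10821\right) = 8233 \cdot 8260 = 68004580$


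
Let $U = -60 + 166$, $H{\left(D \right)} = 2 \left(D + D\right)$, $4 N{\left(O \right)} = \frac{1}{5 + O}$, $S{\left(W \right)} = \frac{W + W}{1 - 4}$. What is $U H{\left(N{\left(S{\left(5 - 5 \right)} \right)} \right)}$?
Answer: $\frac{106}{5} \approx 21.2$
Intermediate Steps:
$S{\left(W \right)} = - \frac{2 W}{3}$ ($S{\left(W \right)} = \frac{2 W}{-3} = 2 W \left(- \frac{1}{3}\right) = - \frac{2 W}{3}$)
$N{\left(O \right)} = \frac{1}{4 \left(5 + O\right)}$
$H{\left(D \right)} = 4 D$ ($H{\left(D \right)} = 2 \cdot 2 D = 4 D$)
$U = 106$
$U H{\left(N{\left(S{\left(5 - 5 \right)} \right)} \right)} = 106 \cdot 4 \frac{1}{4 \left(5 - \frac{2 \left(5 - 5\right)}{3}\right)} = 106 \cdot 4 \frac{1}{4 \left(5 - 0\right)} = 106 \cdot 4 \frac{1}{4 \left(5 + 0\right)} = 106 \cdot 4 \frac{1}{4 \cdot 5} = 106 \cdot 4 \cdot \frac{1}{4} \cdot \frac{1}{5} = 106 \cdot 4 \cdot \frac{1}{20} = 106 \cdot \frac{1}{5} = \frac{106}{5}$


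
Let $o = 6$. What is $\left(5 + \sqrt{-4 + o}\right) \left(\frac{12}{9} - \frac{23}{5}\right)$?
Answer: $- \frac{49}{3} - \frac{49 \sqrt{2}}{15} \approx -20.953$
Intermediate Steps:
$\left(5 + \sqrt{-4 + o}\right) \left(\frac{12}{9} - \frac{23}{5}\right) = \left(5 + \sqrt{-4 + 6}\right) \left(\frac{12}{9} - \frac{23}{5}\right) = \left(5 + \sqrt{2}\right) \left(12 \cdot \frac{1}{9} - \frac{23}{5}\right) = \left(5 + \sqrt{2}\right) \left(\frac{4}{3} - \frac{23}{5}\right) = \left(5 + \sqrt{2}\right) \left(- \frac{49}{15}\right) = - \frac{49}{3} - \frac{49 \sqrt{2}}{15}$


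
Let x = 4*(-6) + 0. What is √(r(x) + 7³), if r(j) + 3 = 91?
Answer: √431 ≈ 20.761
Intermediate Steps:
x = -24 (x = -24 + 0 = -24)
r(j) = 88 (r(j) = -3 + 91 = 88)
√(r(x) + 7³) = √(88 + 7³) = √(88 + 343) = √431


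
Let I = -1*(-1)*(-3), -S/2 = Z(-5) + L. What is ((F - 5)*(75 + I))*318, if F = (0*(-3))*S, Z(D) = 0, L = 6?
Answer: -114480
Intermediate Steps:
S = -12 (S = -2*(0 + 6) = -2*6 = -12)
F = 0 (F = (0*(-3))*(-12) = 0*(-12) = 0)
I = -3 (I = 1*(-3) = -3)
((F - 5)*(75 + I))*318 = ((0 - 5)*(75 - 3))*318 = -5*72*318 = -360*318 = -114480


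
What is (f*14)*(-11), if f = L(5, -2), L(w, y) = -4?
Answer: 616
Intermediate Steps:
f = -4
(f*14)*(-11) = -4*14*(-11) = -56*(-11) = 616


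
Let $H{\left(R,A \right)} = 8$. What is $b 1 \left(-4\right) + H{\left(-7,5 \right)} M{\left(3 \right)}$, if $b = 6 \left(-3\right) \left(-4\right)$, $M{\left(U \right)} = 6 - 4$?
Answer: $-272$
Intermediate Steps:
$M{\left(U \right)} = 2$
$b = 72$ ($b = \left(-18\right) \left(-4\right) = 72$)
$b 1 \left(-4\right) + H{\left(-7,5 \right)} M{\left(3 \right)} = 72 \cdot 1 \left(-4\right) + 8 \cdot 2 = 72 \left(-4\right) + 16 = -288 + 16 = -272$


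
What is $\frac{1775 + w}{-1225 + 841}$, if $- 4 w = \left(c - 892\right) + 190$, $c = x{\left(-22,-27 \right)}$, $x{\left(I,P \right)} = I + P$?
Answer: $- \frac{2617}{512} \approx -5.1113$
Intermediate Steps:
$c = -49$ ($c = -22 - 27 = -49$)
$w = \frac{751}{4}$ ($w = - \frac{\left(-49 - 892\right) + 190}{4} = - \frac{-941 + 190}{4} = \left(- \frac{1}{4}\right) \left(-751\right) = \frac{751}{4} \approx 187.75$)
$\frac{1775 + w}{-1225 + 841} = \frac{1775 + \frac{751}{4}}{-1225 + 841} = \frac{7851}{4 \left(-384\right)} = \frac{7851}{4} \left(- \frac{1}{384}\right) = - \frac{2617}{512}$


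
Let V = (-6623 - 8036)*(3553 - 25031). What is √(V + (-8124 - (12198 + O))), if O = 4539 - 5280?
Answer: 7*√6425029 ≈ 17743.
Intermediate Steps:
O = -741
V = 314846002 (V = -14659*(-21478) = 314846002)
√(V + (-8124 - (12198 + O))) = √(314846002 + (-8124 - (12198 - 741))) = √(314846002 + (-8124 - 1*11457)) = √(314846002 + (-8124 - 11457)) = √(314846002 - 19581) = √314826421 = 7*√6425029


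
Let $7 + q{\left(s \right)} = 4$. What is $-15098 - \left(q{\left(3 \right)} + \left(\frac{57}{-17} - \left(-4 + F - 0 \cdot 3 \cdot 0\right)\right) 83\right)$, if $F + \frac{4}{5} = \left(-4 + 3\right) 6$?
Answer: $- \frac{1335614}{85} \approx -15713.0$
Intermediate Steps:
$F = - \frac{34}{5}$ ($F = - \frac{4}{5} + \left(-4 + 3\right) 6 = - \frac{4}{5} - 6 = - \frac{34}{5} \approx -6.8$)
$q{\left(s \right)} = -3$ ($q{\left(s \right)} = -7 + 4 = -3$)
$-15098 - \left(q{\left(3 \right)} + \left(\frac{57}{-17} - \left(-4 + F - 0 \cdot 3 \cdot 0\right)\right) 83\right) = -15098 - \left(-3 + \left(\frac{57}{-17} + \left(\left(0 \cdot 3 \cdot 0 + 4\right) - - \frac{34}{5}\right)\right) 83\right) = -15098 - \left(-3 + \left(57 \left(- \frac{1}{17}\right) + \left(\left(0 \cdot 0 + 4\right) + \frac{34}{5}\right)\right) 83\right) = -15098 - \left(-3 + \left(- \frac{57}{17} + \left(\left(0 + 4\right) + \frac{34}{5}\right)\right) 83\right) = -15098 - \left(-3 + \left(- \frac{57}{17} + \left(4 + \frac{34}{5}\right)\right) 83\right) = -15098 - \left(-3 + \left(- \frac{57}{17} + \frac{54}{5}\right) 83\right) = -15098 - \left(-3 + \frac{633}{85} \cdot 83\right) = -15098 - \left(-3 + \frac{52539}{85}\right) = -15098 - \frac{52284}{85} = - \frac{1335614}{85}$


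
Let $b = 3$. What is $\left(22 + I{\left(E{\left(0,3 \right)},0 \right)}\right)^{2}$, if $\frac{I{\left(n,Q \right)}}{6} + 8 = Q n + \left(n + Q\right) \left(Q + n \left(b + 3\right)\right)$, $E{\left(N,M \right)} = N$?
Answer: $676$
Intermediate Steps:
$I{\left(n,Q \right)} = -48 + 6 Q n + 6 \left(Q + n\right) \left(Q + 6 n\right)$ ($I{\left(n,Q \right)} = -48 + 6 \left(Q n + \left(n + Q\right) \left(Q + n \left(3 + 3\right)\right)\right) = -48 + 6 \left(Q n + \left(Q + n\right) \left(Q + n 6\right)\right) = -48 + 6 \left(Q n + \left(Q + n\right) \left(Q + 6 n\right)\right) = -48 + \left(6 Q n + 6 \left(Q + n\right) \left(Q + 6 n\right)\right) = -48 + 6 Q n + 6 \left(Q + n\right) \left(Q + 6 n\right)$)
$\left(22 + I{\left(E{\left(0,3 \right)},0 \right)}\right)^{2} = \left(22 + \left(-48 + 6 \cdot 0^{2} + 36 \cdot 0^{2} + 48 \cdot 0 \cdot 0\right)\right)^{2} = \left(22 + \left(-48 + 6 \cdot 0 + 36 \cdot 0 + 0\right)\right)^{2} = \left(22 + \left(-48 + 0 + 0 + 0\right)\right)^{2} = \left(22 - 48\right)^{2} = \left(-26\right)^{2} = 676$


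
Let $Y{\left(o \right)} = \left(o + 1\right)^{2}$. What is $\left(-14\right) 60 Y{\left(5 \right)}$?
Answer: $-30240$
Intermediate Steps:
$Y{\left(o \right)} = \left(1 + o\right)^{2}$
$\left(-14\right) 60 Y{\left(5 \right)} = \left(-14\right) 60 \left(1 + 5\right)^{2} = - 840 \cdot 6^{2} = \left(-840\right) 36 = -30240$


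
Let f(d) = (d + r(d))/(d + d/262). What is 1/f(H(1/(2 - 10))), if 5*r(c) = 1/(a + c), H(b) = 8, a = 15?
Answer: 120980/120651 ≈ 1.0027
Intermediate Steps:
r(c) = 1/(5*(15 + c))
f(d) = 262*(d + 1/(5*(15 + d)))/(263*d) (f(d) = (d + 1/(5*(15 + d)))/(d + d/262) = (d + 1/(5*(15 + d)))/((263*d/262)) = (d + 1/(5*(15 + d)))*(262/(263*d)) = 262*(d + 1/(5*(15 + d)))/(263*d))
1/f(H(1/(2 - 10))) = 1/((262/1315)*(1 + 5*8*(15 + 8))/(8*(15 + 8))) = 1/((262/1315)*(⅛)*(1 + 5*8*23)/23) = 1/((262/1315)*(⅛)*(1/23)*(1 + 920)) = 1/((262/1315)*(⅛)*(1/23)*921) = 1/(120651/120980) = 120980/120651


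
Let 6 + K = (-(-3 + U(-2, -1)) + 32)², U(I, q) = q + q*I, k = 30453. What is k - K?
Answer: 29303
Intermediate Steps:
U(I, q) = q + I*q
K = 1150 (K = -6 + (-(-3 - (1 - 2)) + 32)² = -6 + (-(-3 - 1*(-1)) + 32)² = -6 + (-(-3 + 1) + 32)² = -6 + (-1*(-2) + 32)² = -6 + (2 + 32)² = -6 + 34² = -6 + 1156 = 1150)
k - K = 30453 - 1*1150 = 30453 - 1150 = 29303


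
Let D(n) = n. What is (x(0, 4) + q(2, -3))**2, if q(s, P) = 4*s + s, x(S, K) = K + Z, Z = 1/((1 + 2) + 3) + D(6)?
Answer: 14641/36 ≈ 406.69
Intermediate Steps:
Z = 37/6 (Z = 1/((1 + 2) + 3) + 6 = 1/(3 + 3) + 6 = 1/6 + 6 = 37/6 ≈ 6.1667)
x(S, K) = 37/6 + K (x(S, K) = K + 37/6 = 37/6 + K)
q(s, P) = 5*s
(x(0, 4) + q(2, -3))**2 = ((37/6 + 4) + 5*2)**2 = (61/6 + 10)**2 = (121/6)**2 = 14641/36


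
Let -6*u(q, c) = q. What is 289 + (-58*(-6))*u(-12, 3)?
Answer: 985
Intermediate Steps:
u(q, c) = -q/6
289 + (-58*(-6))*u(-12, 3) = 289 + (-58*(-6))*(-⅙*(-12)) = 289 + 348*2 = 289 + 696 = 985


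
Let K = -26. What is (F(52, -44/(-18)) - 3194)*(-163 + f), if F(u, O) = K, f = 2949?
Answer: -8970920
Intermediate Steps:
F(u, O) = -26
(F(52, -44/(-18)) - 3194)*(-163 + f) = (-26 - 3194)*(-163 + 2949) = -3220*2786 = -8970920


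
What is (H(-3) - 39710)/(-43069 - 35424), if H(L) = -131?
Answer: 39841/78493 ≈ 0.50757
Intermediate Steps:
(H(-3) - 39710)/(-43069 - 35424) = (-131 - 39710)/(-43069 - 35424) = -39841/(-78493) = -39841*(-1/78493) = 39841/78493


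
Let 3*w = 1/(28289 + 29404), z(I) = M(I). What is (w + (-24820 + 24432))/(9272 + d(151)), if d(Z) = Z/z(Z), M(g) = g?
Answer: -67154651/1604961567 ≈ -0.041842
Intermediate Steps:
z(I) = I
d(Z) = 1 (d(Z) = Z/Z = 1)
w = 1/173079 (w = 1/(3*(28289 + 29404)) = (⅓)/57693 = (⅓)*(1/57693) = 1/173079 ≈ 5.7777e-6)
(w + (-24820 + 24432))/(9272 + d(151)) = (1/173079 + (-24820 + 24432))/(9272 + 1) = (1/173079 - 388)/9273 = -67154651/173079*1/9273 = -67154651/1604961567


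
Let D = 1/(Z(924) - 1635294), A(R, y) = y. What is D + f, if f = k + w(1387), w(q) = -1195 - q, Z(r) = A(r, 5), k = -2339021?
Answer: -3829197628268/1635289 ≈ -2.3416e+6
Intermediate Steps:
Z(r) = 5
D = -1/1635289 (D = 1/(5 - 1635294) = 1/(-1635289) = -1/1635289 ≈ -6.1151e-7)
f = -2341603 (f = -2339021 + (-1195 - 1*1387) = -2339021 + (-1195 - 1387) = -2339021 - 2582 = -2341603)
D + f = -1/1635289 - 2341603 = -3829197628268/1635289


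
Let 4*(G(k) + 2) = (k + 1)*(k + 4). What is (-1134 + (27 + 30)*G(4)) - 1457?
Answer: -2135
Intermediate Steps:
G(k) = -2 + (1 + k)*(4 + k)/4 (G(k) = -2 + ((k + 1)*(k + 4))/4 = -2 + ((1 + k)*(4 + k))/4 = -2 + (1 + k)*(4 + k)/4)
(-1134 + (27 + 30)*G(4)) - 1457 = (-1134 + (27 + 30)*(-1 + (¼)*4² + (5/4)*4)) - 1457 = (-1134 + 57*(-1 + (¼)*16 + 5)) - 1457 = (-1134 + 57*(-1 + 4 + 5)) - 1457 = (-1134 + 57*8) - 1457 = (-1134 + 456) - 1457 = -678 - 1457 = -2135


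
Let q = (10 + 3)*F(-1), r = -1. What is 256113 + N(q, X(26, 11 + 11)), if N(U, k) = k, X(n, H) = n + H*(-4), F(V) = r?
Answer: 256051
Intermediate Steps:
F(V) = -1
q = -13 (q = (10 + 3)*(-1) = 13*(-1) = -13)
X(n, H) = n - 4*H
256113 + N(q, X(26, 11 + 11)) = 256113 + (26 - 4*(11 + 11)) = 256113 + (26 - 4*22) = 256113 + (26 - 88) = 256113 - 62 = 256051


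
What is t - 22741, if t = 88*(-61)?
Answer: -28109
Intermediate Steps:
t = -5368
t - 22741 = -5368 - 22741 = -28109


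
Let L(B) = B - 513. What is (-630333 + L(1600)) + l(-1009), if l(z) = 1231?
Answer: -628015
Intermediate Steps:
L(B) = -513 + B
(-630333 + L(1600)) + l(-1009) = (-630333 + (-513 + 1600)) + 1231 = (-630333 + 1087) + 1231 = -629246 + 1231 = -628015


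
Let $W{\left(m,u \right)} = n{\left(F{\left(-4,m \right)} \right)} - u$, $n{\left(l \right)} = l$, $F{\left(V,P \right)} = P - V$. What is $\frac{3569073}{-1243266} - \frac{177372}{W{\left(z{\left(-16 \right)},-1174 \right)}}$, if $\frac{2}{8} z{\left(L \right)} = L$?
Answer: $- \frac{37416087379}{230833054} \approx -162.09$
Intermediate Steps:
$z{\left(L \right)} = 4 L$
$W{\left(m,u \right)} = 4 + m - u$ ($W{\left(m,u \right)} = \left(m - -4\right) - u = \left(m + 4\right) - u = \left(4 + m\right) - u = 4 + m - u$)
$\frac{3569073}{-1243266} - \frac{177372}{W{\left(z{\left(-16 \right)},-1174 \right)}} = \frac{3569073}{-1243266} - \frac{177372}{4 + 4 \left(-16\right) - -1174} = 3569073 \left(- \frac{1}{1243266}\right) - \frac{177372}{4 - 64 + 1174} = - \frac{1189691}{414422} - \frac{177372}{1114} = - \frac{1189691}{414422} - \frac{88686}{557} = - \frac{37416087379}{230833054}$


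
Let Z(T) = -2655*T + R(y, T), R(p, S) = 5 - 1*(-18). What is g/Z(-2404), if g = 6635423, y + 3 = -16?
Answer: 6635423/6382643 ≈ 1.0396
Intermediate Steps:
y = -19 (y = -3 - 16 = -19)
R(p, S) = 23 (R(p, S) = 5 + 18 = 23)
Z(T) = 23 - 2655*T (Z(T) = -2655*T + 23 = 23 - 2655*T)
g/Z(-2404) = 6635423/(23 - 2655*(-2404)) = 6635423/(23 + 6382620) = 6635423/6382643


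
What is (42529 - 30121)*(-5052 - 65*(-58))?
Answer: -15907056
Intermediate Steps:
(42529 - 30121)*(-5052 - 65*(-58)) = 12408*(-5052 + 3770) = 12408*(-1282) = -15907056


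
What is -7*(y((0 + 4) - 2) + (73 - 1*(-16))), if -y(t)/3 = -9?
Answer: -812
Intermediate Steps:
y(t) = 27 (y(t) = -3*(-9) = 27)
-7*(y((0 + 4) - 2) + (73 - 1*(-16))) = -7*(27 + (73 - 1*(-16))) = -7*(27 + (73 + 16)) = -7*(27 + 89) = -7*116 = -812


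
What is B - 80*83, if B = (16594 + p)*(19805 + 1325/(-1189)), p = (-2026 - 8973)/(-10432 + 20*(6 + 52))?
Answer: 905772335594455/2756102 ≈ 3.2864e+8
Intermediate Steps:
p = 10999/9272 (p = -10999/(-10432 + 20*58) = -10999/(-10432 + 1160) = -10999/(-9272) = -10999*(-1/9272) = 10999/9272 ≈ 1.1863)
B = 905790636111735/2756102 (B = (16594 + 10999/9272)*(19805 + 1325/(-1189)) = 153870567*(19805 + 1325*(-1/1189))/9272 = 153870567*(19805 - 1325/1189)/9272 = (153870567/9272)*(23546820/1189) = 905790636111735/2756102 ≈ 3.2865e+8)
B - 80*83 = 905790636111735/2756102 - 80*83 = 905790636111735/2756102 - 6640 = 905772335594455/2756102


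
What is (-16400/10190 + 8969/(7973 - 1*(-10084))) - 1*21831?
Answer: -401712686042/18400083 ≈ -21832.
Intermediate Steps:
(-16400/10190 + 8969/(7973 - 1*(-10084))) - 1*21831 = (-16400*1/10190 + 8969/(7973 + 10084)) - 21831 = (-1640/1019 + 8969/18057) - 21831 = -20474069/18400083 - 21831 = -401712686042/18400083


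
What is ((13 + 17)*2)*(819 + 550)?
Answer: 82140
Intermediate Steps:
((13 + 17)*2)*(819 + 550) = (30*2)*1369 = 60*1369 = 82140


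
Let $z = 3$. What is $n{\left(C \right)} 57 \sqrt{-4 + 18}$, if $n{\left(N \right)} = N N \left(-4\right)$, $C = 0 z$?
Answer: $0$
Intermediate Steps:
$C = 0$ ($C = 0 \cdot 3 = 0$)
$n{\left(N \right)} = - 4 N^{2}$ ($n{\left(N \right)} = N^{2} \left(-4\right) = - 4 N^{2}$)
$n{\left(C \right)} 57 \sqrt{-4 + 18} = - 4 \cdot 0^{2} \cdot 57 \sqrt{-4 + 18} = \left(-4\right) 0 \cdot 57 \sqrt{14} = 0 \cdot 57 \sqrt{14} = 0 \sqrt{14} = 0$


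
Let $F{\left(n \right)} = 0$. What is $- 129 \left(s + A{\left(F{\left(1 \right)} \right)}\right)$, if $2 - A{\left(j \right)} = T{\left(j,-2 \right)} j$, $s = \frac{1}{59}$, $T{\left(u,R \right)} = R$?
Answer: $- \frac{15351}{59} \approx -260.19$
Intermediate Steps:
$s = \frac{1}{59} \approx 0.016949$
$A{\left(j \right)} = 2 + 2 j$ ($A{\left(j \right)} = 2 - - 2 j = 2 + 2 j$)
$- 129 \left(s + A{\left(F{\left(1 \right)} \right)}\right) = - 129 \left(\frac{1}{59} + \left(2 + 2 \cdot 0\right)\right) = - 129 \left(\frac{1}{59} + \left(2 + 0\right)\right) = - 129 \left(\frac{1}{59} + 2\right) = \left(-129\right) \frac{119}{59} = - \frac{15351}{59}$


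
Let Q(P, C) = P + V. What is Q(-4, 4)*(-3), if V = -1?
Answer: 15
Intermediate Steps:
Q(P, C) = -1 + P (Q(P, C) = P - 1 = -1 + P)
Q(-4, 4)*(-3) = (-1 - 4)*(-3) = -5*(-3) = 15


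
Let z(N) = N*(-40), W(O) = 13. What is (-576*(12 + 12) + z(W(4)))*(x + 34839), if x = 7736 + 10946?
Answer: -767705224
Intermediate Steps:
x = 18682
z(N) = -40*N
(-576*(12 + 12) + z(W(4)))*(x + 34839) = (-576*(12 + 12) - 40*13)*(18682 + 34839) = (-576*24 - 520)*53521 = (-48*288 - 520)*53521 = (-13824 - 520)*53521 = -14344*53521 = -767705224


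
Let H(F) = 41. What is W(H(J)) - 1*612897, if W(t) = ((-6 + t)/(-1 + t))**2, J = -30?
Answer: -39225359/64 ≈ -6.1290e+5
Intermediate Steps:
W(t) = (-6 + t)**2/(-1 + t)**2 (W(t) = ((-6 + t)/(-1 + t))**2 = (-6 + t)**2/(-1 + t)**2)
W(H(J)) - 1*612897 = (-6 + 41)**2/(-1 + 41)**2 - 1*612897 = 35**2/40**2 - 612897 = (1/1600)*1225 - 612897 = 49/64 - 612897 = -39225359/64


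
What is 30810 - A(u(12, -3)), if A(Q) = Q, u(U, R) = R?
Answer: 30813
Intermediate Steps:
30810 - A(u(12, -3)) = 30810 - 1*(-3) = 30810 + 3 = 30813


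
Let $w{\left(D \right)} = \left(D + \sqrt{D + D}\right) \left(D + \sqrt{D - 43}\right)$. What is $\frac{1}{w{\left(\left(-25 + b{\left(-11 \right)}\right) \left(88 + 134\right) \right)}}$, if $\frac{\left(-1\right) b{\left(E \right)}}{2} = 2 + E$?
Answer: $- \frac{1}{-2414916 + 2 \sqrt{1240869} + 1554 i \sqrt{1597} + 3108 i \sqrt{777}} \approx 4.1291 \cdot 10^{-7} + 2.5455 \cdot 10^{-8} i$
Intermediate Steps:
$b{\left(E \right)} = -4 - 2 E$ ($b{\left(E \right)} = - 2 \left(2 + E\right) = -4 - 2 E$)
$w{\left(D \right)} = \left(D + \sqrt{-43 + D}\right) \left(D + \sqrt{2} \sqrt{D}\right)$ ($w{\left(D \right)} = \left(D + \sqrt{2 D}\right) \left(D + \sqrt{-43 + D}\right) = \left(D + \sqrt{2} \sqrt{D}\right) \left(D + \sqrt{-43 + D}\right) = \left(D + \sqrt{-43 + D}\right) \left(D + \sqrt{2} \sqrt{D}\right)$)
$\frac{1}{w{\left(\left(-25 + b{\left(-11 \right)}\right) \left(88 + 134\right) \right)}} = \frac{1}{\left(\left(-25 - -18\right) \left(88 + 134\right)\right)^{2} + \left(-25 - -18\right) \left(88 + 134\right) \sqrt{-43 + \left(-25 - -18\right) \left(88 + 134\right)} + \sqrt{2} \left(\left(-25 - -18\right) \left(88 + 134\right)\right)^{\frac{3}{2}} + \sqrt{2} \sqrt{\left(-25 - -18\right) \left(88 + 134\right)} \sqrt{-43 + \left(-25 - -18\right) \left(88 + 134\right)}} = \frac{1}{\left(\left(-25 + \left(-4 + 22\right)\right) 222\right)^{2} + \left(-25 + \left(-4 + 22\right)\right) 222 \sqrt{-43 + \left(-25 + \left(-4 + 22\right)\right) 222} + \sqrt{2} \left(\left(-25 + \left(-4 + 22\right)\right) 222\right)^{\frac{3}{2}} + \sqrt{2} \sqrt{\left(-25 + \left(-4 + 22\right)\right) 222} \sqrt{-43 + \left(-25 + \left(-4 + 22\right)\right) 222}} = \frac{1}{\left(\left(-25 + 18\right) 222\right)^{2} + \left(-25 + 18\right) 222 \sqrt{-43 + \left(-25 + 18\right) 222} + \sqrt{2} \left(\left(-25 + 18\right) 222\right)^{\frac{3}{2}} + \sqrt{2} \sqrt{\left(-25 + 18\right) 222} \sqrt{-43 + \left(-25 + 18\right) 222}} = \frac{1}{\left(\left(-7\right) 222\right)^{2} + \left(-7\right) 222 \sqrt{-43 - 1554} + \sqrt{2} \left(\left(-7\right) 222\right)^{\frac{3}{2}} + \sqrt{2} \sqrt{\left(-7\right) 222} \sqrt{-43 - 1554}} = \frac{1}{\left(-1554\right)^{2} - 1554 \sqrt{-43 - 1554} + \sqrt{2} \left(-1554\right)^{\frac{3}{2}} + \sqrt{2} \sqrt{-1554} \sqrt{-43 - 1554}} = \frac{1}{2414916 - 1554 \sqrt{-1597} + \sqrt{2} \left(- 1554 i \sqrt{1554}\right) + \sqrt{2} i \sqrt{1554} \sqrt{-1597}} = \frac{1}{2414916 - 1554 i \sqrt{1597} - 3108 i \sqrt{777} + \sqrt{2} i \sqrt{1554} i \sqrt{1597}} = \frac{1}{2414916 - 1554 i \sqrt{1597} - 3108 i \sqrt{777} - 2 \sqrt{1240869}} = \frac{1}{2414916 - 2 \sqrt{1240869} - 3108 i \sqrt{777} - 1554 i \sqrt{1597}}$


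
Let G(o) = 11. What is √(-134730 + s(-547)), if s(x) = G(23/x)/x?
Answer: I*√40312434587/547 ≈ 367.06*I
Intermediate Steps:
s(x) = 11/x
√(-134730 + s(-547)) = √(-134730 + 11/(-547)) = √(-134730 + 11*(-1/547)) = √(-134730 - 11/547) = √(-73697321/547) = I*√40312434587/547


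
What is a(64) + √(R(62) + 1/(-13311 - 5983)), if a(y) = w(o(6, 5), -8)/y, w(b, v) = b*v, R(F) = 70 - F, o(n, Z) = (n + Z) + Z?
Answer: -2 + √2978048194/19294 ≈ 0.82842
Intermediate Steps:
o(n, Z) = n + 2*Z (o(n, Z) = (Z + n) + Z = n + 2*Z)
a(y) = -128/y (a(y) = ((6 + 2*5)*(-8))/y = ((6 + 10)*(-8))/y = (16*(-8))/y = -128/y)
a(64) + √(R(62) + 1/(-13311 - 5983)) = -128/64 + √((70 - 1*62) + 1/(-13311 - 5983)) = -128*1/64 + √((70 - 62) + 1/(-19294)) = -2 + √(8 - 1/19294) = -2 + √(154351/19294) = -2 + √2978048194/19294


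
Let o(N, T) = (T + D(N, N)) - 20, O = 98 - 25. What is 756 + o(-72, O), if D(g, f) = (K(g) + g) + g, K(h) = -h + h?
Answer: 665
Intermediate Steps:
K(h) = 0
D(g, f) = 2*g (D(g, f) = (0 + g) + g = g + g = 2*g)
O = 73
o(N, T) = -20 + T + 2*N (o(N, T) = (T + 2*N) - 20 = -20 + T + 2*N)
756 + o(-72, O) = 756 + (-20 + 73 + 2*(-72)) = 756 + (-20 + 73 - 144) = 756 - 91 = 665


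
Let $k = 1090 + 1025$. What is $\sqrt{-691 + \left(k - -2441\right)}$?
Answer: $\sqrt{3865} \approx 62.169$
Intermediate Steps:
$k = 2115$
$\sqrt{-691 + \left(k - -2441\right)} = \sqrt{-691 + \left(2115 - -2441\right)} = \sqrt{-691 + \left(2115 + 2441\right)} = \sqrt{-691 + 4556} = \sqrt{3865}$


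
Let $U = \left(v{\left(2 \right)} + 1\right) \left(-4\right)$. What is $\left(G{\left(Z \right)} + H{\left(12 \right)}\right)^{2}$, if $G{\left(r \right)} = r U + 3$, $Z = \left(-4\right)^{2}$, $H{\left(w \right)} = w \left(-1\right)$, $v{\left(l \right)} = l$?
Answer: $40401$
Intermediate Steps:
$U = -12$ ($U = \left(2 + 1\right) \left(-4\right) = 3 \left(-4\right) = -12$)
$H{\left(w \right)} = - w$
$Z = 16$
$G{\left(r \right)} = 3 - 12 r$ ($G{\left(r \right)} = r \left(-12\right) + 3 = - 12 r + 3 = 3 - 12 r$)
$\left(G{\left(Z \right)} + H{\left(12 \right)}\right)^{2} = \left(\left(3 - 192\right) - 12\right)^{2} = \left(-189 - 12\right)^{2} = \left(-201\right)^{2} = 40401$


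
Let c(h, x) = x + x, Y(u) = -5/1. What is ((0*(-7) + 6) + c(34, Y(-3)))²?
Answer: 16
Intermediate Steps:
Y(u) = -5 (Y(u) = -5*1 = -5)
c(h, x) = 2*x
((0*(-7) + 6) + c(34, Y(-3)))² = ((0*(-7) + 6) + 2*(-5))² = ((0 + 6) - 10)² = (6 - 10)² = (-4)² = 16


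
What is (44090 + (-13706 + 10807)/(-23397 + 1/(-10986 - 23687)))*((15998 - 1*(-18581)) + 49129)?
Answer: 88060462706464034/23860123 ≈ 3.6907e+9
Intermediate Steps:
(44090 + (-13706 + 10807)/(-23397 + 1/(-10986 - 23687)))*((15998 - 1*(-18581)) + 49129) = (44090 - 2899/(-23397 + 1/(-34673)))*((15998 + 18581) + 49129) = (44090 - 2899/(-23397 - 1/34673))*(34579 + 49129) = (44090 - 2899/(-811244182/34673))*83708 = (44090 - 2899*(-34673/811244182))*83708 = (44090 + 100517027/811244182)*83708 = (35767856501407/811244182)*83708 = 88060462706464034/23860123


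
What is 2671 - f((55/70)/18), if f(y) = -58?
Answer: 2729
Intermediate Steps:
2671 - f((55/70)/18) = 2671 - 1*(-58) = 2671 + 58 = 2729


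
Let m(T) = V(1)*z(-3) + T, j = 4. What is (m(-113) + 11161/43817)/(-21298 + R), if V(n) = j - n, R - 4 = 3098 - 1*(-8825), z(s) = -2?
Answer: 5203062/410609107 ≈ 0.012672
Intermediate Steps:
R = 11927 (R = 4 + (3098 - 1*(-8825)) = 4 + (3098 + 8825) = 4 + 11923 = 11927)
V(n) = 4 - n
m(T) = -6 + T (m(T) = (4 - 1*1)*(-2) + T = (4 - 1)*(-2) + T = 3*(-2) + T = -6 + T)
(m(-113) + 11161/43817)/(-21298 + R) = ((-6 - 113) + 11161/43817)/(-21298 + 11927) = (-119 + 11161*(1/43817))/(-9371) = (-119 + 11161/43817)*(-1/9371) = -5203062/43817*(-1/9371) = 5203062/410609107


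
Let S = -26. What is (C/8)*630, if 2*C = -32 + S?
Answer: -9135/4 ≈ -2283.8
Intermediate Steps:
C = -29 (C = (-32 - 26)/2 = (1/2)*(-58) = -29)
(C/8)*630 = -29/8*630 = -9135/4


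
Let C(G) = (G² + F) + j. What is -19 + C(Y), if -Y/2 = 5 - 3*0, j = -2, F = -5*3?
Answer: 64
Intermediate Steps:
F = -15
Y = -10 (Y = -2*(5 - 3*0) = -2*(5 + 0) = -2*5 = -10)
C(G) = -17 + G² (C(G) = (G² - 15) - 2 = (-15 + G²) - 2 = -17 + G²)
-19 + C(Y) = -19 + (-17 + (-10)²) = -19 + (-17 + 100) = -19 + 83 = 64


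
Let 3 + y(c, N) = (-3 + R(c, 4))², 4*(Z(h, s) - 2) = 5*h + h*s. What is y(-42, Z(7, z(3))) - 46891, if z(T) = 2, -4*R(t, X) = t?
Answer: -187351/4 ≈ -46838.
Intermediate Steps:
R(t, X) = -t/4
Z(h, s) = 2 + 5*h/4 + h*s/4 (Z(h, s) = 2 + (5*h + h*s)/4 = 2 + (5*h/4 + h*s/4) = 2 + 5*h/4 + h*s/4)
y(c, N) = -3 + (-3 - c/4)²
y(-42, Z(7, z(3))) - 46891 = (-3 + (12 - 42)²/16) - 46891 = (-3 + (1/16)*(-30)²) - 46891 = (-3 + (1/16)*900) - 46891 = (-3 + 225/4) - 46891 = 213/4 - 46891 = -187351/4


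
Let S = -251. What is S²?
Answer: 63001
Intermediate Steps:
S² = (-251)² = 63001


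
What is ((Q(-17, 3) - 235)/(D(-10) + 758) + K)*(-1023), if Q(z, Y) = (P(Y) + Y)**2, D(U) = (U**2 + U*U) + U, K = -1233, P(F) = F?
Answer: 398657303/316 ≈ 1.2616e+6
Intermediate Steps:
D(U) = U + 2*U**2 (D(U) = (U**2 + U**2) + U = 2*U**2 + U = U + 2*U**2)
Q(z, Y) = 4*Y**2 (Q(z, Y) = (Y + Y)**2 = (2*Y)**2 = 4*Y**2)
((Q(-17, 3) - 235)/(D(-10) + 758) + K)*(-1023) = ((4*3**2 - 235)/(-10*(1 + 2*(-10)) + 758) - 1233)*(-1023) = ((4*9 - 235)/(-10*(1 - 20) + 758) - 1233)*(-1023) = ((36 - 235)/(-10*(-19) + 758) - 1233)*(-1023) = (-199/(190 + 758) - 1233)*(-1023) = (-199/948 - 1233)*(-1023) = -1169083/948*(-1023) = 398657303/316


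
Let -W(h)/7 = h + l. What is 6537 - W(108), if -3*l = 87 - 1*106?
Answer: 22012/3 ≈ 7337.3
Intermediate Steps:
l = 19/3 (l = -(87 - 1*106)/3 = -(87 - 106)/3 = -1/3*(-19) = 19/3 ≈ 6.3333)
W(h) = -133/3 - 7*h (W(h) = -7*(h + 19/3) = -7*(19/3 + h) = -133/3 - 7*h)
6537 - W(108) = 6537 - (-133/3 - 7*108) = 6537 - (-133/3 - 756) = 6537 - 1*(-2401/3) = 6537 + 2401/3 = 22012/3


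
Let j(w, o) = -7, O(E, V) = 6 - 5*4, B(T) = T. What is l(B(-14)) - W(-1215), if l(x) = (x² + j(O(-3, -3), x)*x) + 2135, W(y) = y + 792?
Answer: 2852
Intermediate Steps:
O(E, V) = -14 (O(E, V) = 6 - 20 = -14)
W(y) = 792 + y
l(x) = 2135 + x² - 7*x (l(x) = (x² - 7*x) + 2135 = 2135 + x² - 7*x)
l(B(-14)) - W(-1215) = (2135 + (-14)² - 7*(-14)) - (792 - 1215) = (2135 + 196 + 98) - 1*(-423) = 2429 + 423 = 2852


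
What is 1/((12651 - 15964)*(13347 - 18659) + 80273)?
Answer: 1/17678929 ≈ 5.6564e-8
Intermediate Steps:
1/((12651 - 15964)*(13347 - 18659) + 80273) = 1/(-3313*(-5312) + 80273) = 1/(17598656 + 80273) = 1/17678929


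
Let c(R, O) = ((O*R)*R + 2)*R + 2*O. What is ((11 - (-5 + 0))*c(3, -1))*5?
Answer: -1840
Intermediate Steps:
c(R, O) = 2*O + R*(2 + O*R²) (c(R, O) = (O*R² + 2)*R + 2*O = (2 + O*R²)*R + 2*O = R*(2 + O*R²) + 2*O = 2*O + R*(2 + O*R²))
((11 - (-5 + 0))*c(3, -1))*5 = ((11 - (-5 + 0))*(2*(-1) + 2*3 - 1*3³))*5 = ((11 - 1*(-5))*(-2 + 6 - 1*27))*5 = ((11 + 5)*(-2 + 6 - 27))*5 = (16*(-23))*5 = -368*5 = -1840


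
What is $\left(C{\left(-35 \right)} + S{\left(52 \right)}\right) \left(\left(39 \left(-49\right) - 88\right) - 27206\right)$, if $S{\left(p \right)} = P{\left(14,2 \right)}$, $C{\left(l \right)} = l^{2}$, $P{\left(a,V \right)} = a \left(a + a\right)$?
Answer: $-47224485$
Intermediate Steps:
$P{\left(a,V \right)} = 2 a^{2}$ ($P{\left(a,V \right)} = a 2 a = 2 a^{2}$)
$S{\left(p \right)} = 392$ ($S{\left(p \right)} = 2 \cdot 14^{2} = 2 \cdot 196 = 392$)
$\left(C{\left(-35 \right)} + S{\left(52 \right)}\right) \left(\left(39 \left(-49\right) - 88\right) - 27206\right) = \left(\left(-35\right)^{2} + 392\right) \left(\left(39 \left(-49\right) - 88\right) - 27206\right) = \left(1225 + 392\right) \left(\left(-1911 - 88\right) - 27206\right) = 1617 \left(-1999 - 27206\right) = 1617 \left(-29205\right) = -47224485$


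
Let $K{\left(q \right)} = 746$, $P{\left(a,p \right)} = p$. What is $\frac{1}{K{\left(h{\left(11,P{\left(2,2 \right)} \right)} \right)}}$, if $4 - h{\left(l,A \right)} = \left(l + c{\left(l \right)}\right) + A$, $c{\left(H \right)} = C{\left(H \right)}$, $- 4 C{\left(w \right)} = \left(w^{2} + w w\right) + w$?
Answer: $\frac{1}{746} \approx 0.0013405$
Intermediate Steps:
$C{\left(w \right)} = - \frac{w^{2}}{2} - \frac{w}{4}$ ($C{\left(w \right)} = - \frac{\left(w^{2} + w w\right) + w}{4} = - \frac{\left(w^{2} + w^{2}\right) + w}{4} = - \frac{2 w^{2} + w}{4} = - \frac{w + 2 w^{2}}{4} = - \frac{w^{2}}{2} - \frac{w}{4}$)
$c{\left(H \right)} = - \frac{H \left(1 + 2 H\right)}{4}$
$h{\left(l,A \right)} = 4 - A - l + \frac{l \left(1 + 2 l\right)}{4}$ ($h{\left(l,A \right)} = 4 - \left(\left(l - \frac{l \left(1 + 2 l\right)}{4}\right) + A\right) = 4 - \left(A + l - \frac{l \left(1 + 2 l\right)}{4}\right) = 4 - A - l + \frac{l \left(1 + 2 l\right)}{4}$)
$\frac{1}{K{\left(h{\left(11,P{\left(2,2 \right)} \right)} \right)}} = \frac{1}{746}$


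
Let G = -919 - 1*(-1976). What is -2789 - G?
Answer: -3846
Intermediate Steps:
G = 1057 (G = -919 + 1976 = 1057)
-2789 - G = -2789 - 1*1057 = -2789 - 1057 = -3846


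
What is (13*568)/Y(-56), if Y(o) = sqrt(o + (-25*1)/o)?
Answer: -14768*I*sqrt(43554)/3111 ≈ -990.69*I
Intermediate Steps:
Y(o) = sqrt(o - 25/o)
(13*568)/Y(-56) = (13*568)/(sqrt(-56 - 25/(-56))) = 7384/(sqrt(-56 - 25*(-1/56))) = 7384/(sqrt(-56 + 25/56)) = 7384/(sqrt(-3111/56)) = 7384/((I*sqrt(43554)/28)) = 7384*(-2*I*sqrt(43554)/3111) = -14768*I*sqrt(43554)/3111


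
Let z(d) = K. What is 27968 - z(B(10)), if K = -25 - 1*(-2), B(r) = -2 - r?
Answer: 27991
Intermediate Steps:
K = -23 (K = -25 + 2 = -23)
z(d) = -23
27968 - z(B(10)) = 27968 - 1*(-23) = 27968 + 23 = 27991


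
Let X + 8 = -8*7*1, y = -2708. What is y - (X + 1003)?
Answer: -3647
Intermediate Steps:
X = -64 (X = -8 - 8*7*1 = -8 - 56*1 = -8 - 56 = -64)
y - (X + 1003) = -2708 - (-64 + 1003) = -2708 - 1*939 = -2708 - 939 = -3647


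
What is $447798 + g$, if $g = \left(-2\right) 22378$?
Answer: $403042$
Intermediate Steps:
$g = -44756$
$447798 + g = 447798 - 44756 = 403042$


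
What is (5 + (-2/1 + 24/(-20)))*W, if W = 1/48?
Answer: 3/80 ≈ 0.037500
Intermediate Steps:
W = 1/48 ≈ 0.020833
(5 + (-2/1 + 24/(-20)))*W = (5 + (-2/1 + 24/(-20)))*(1/48) = (5 + (-2*1 + 24*(-1/20)))*(1/48) = (5 + (-2 - 6/5))*(1/48) = (5 - 16/5)*(1/48) = (9/5)*(1/48) = 3/80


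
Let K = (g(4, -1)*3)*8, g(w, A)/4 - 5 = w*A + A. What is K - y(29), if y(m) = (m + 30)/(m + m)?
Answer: -59/58 ≈ -1.0172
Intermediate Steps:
g(w, A) = 20 + 4*A + 4*A*w (g(w, A) = 20 + 4*(w*A + A) = 20 + 4*(A*w + A) = 20 + 4*(A + A*w) = 20 + (4*A + 4*A*w) = 20 + 4*A + 4*A*w)
y(m) = (30 + m)/(2*m) (y(m) = (30 + m)/((2*m)) = (30 + m)*(1/(2*m)) = (30 + m)/(2*m))
K = 0 (K = ((20 + 4*(-1) + 4*(-1)*4)*3)*8 = ((20 - 4 - 16)*3)*8 = (0*3)*8 = 0*8 = 0)
K - y(29) = 0 - (30 + 29)/(2*29) = 0 - 59/(2*29) = 0 - 1*59/58 = 0 - 59/58 = -59/58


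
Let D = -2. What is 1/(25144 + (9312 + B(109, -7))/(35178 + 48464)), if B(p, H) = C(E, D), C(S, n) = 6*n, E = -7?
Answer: 41821/1051551874 ≈ 3.9771e-5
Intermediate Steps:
B(p, H) = -12 (B(p, H) = 6*(-2) = -12)
1/(25144 + (9312 + B(109, -7))/(35178 + 48464)) = 1/(25144 + (9312 - 12)/(35178 + 48464)) = 1/(25144 + 9300/83642) = 1/(25144 + 9300*(1/83642)) = 1/(25144 + 4650/41821) = 1/(1051551874/41821) = 41821/1051551874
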